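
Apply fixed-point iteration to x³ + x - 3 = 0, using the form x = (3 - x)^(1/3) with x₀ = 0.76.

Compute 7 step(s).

Equation: x³ + x - 3 = 0
Fixed-point form: x = (3 - x)^(1/3)
x₀ = 0.76

x_1 = g(0.760000) = 1.308427
x_2 = g(1.308427) = 1.191508
x_3 = g(1.191508) = 1.218350
x_4 = g(1.218350) = 1.212293
x_5 = g(1.212293) = 1.213665
x_6 = g(1.213665) = 1.213354
x_7 = g(1.213354) = 1.213425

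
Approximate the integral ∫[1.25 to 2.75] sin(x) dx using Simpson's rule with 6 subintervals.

f(x) = sin(x)
a = 1.25, b = 2.75, n = 6
h = (b - a)/n = 0.250000

Simpson's rule: (h/3)[f(x₀) + 4f(x₁) + 2f(x₂) + ... + f(xₙ)]

x_0 = 1.2500, f(x_0) = 0.948985, coefficient = 1
x_1 = 1.5000, f(x_1) = 0.997495, coefficient = 4
x_2 = 1.7500, f(x_2) = 0.983986, coefficient = 2
x_3 = 2.0000, f(x_3) = 0.909297, coefficient = 4
x_4 = 2.2500, f(x_4) = 0.778073, coefficient = 2
x_5 = 2.5000, f(x_5) = 0.598472, coefficient = 4
x_6 = 2.7500, f(x_6) = 0.381661, coefficient = 1

I ≈ (0.250000/3) × 14.875822 = 1.239652
Exact value: 1.239625
Error: 0.000027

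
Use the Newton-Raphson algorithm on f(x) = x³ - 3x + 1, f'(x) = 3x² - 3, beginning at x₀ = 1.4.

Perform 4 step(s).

f(x) = x³ - 3x + 1
f'(x) = 3x² - 3
x₀ = 1.4

Newton-Raphson formula: x_{n+1} = x_n - f(x_n)/f'(x_n)

Iteration 1:
  f(1.400000) = -0.456000
  f'(1.400000) = 2.880000
  x_1 = 1.400000 - (-0.456000)/2.880000 = 1.558333
Iteration 2:
  f(1.558333) = 0.109261
  f'(1.558333) = 4.285208
  x_2 = 1.558333 - 0.109261/4.285208 = 1.532836
Iteration 3:
  f(1.532836) = 0.003023
  f'(1.532836) = 4.048759
  x_3 = 1.532836 - 0.003023/4.048759 = 1.532090
Iteration 4:
  f(1.532090) = 0.000003
  f'(1.532090) = 4.041895
  x_4 = 1.532090 - 0.000003/4.041895 = 1.532089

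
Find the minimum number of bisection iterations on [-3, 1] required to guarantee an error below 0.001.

We need (b-a)/2^n ≤ 0.001
(1 - (-3))/2^n ≤ 0.001
4/2^n ≤ 0.001
2^n ≥ 4000
n ≥ log₂(4000) = 11.97
n ≥ 12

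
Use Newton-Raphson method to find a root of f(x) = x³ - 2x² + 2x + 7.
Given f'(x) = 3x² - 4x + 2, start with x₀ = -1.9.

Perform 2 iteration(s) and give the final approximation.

f(x) = x³ - 2x² + 2x + 7
f'(x) = 3x² - 4x + 2
x₀ = -1.9

Newton-Raphson formula: x_{n+1} = x_n - f(x_n)/f'(x_n)

Iteration 1:
  f(-1.900000) = -10.879000
  f'(-1.900000) = 20.430000
  x_1 = -1.900000 - (-10.879000)/20.430000 = -1.367499
Iteration 2:
  f(-1.367499) = -2.032398
  f'(-1.367499) = 13.080154
  x_2 = -1.367499 - (-2.032398)/13.080154 = -1.212118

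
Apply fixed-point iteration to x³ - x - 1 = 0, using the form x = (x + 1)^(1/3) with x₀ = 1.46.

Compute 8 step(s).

Equation: x³ - x - 1 = 0
Fixed-point form: x = (x + 1)^(1/3)
x₀ = 1.46

x_1 = g(1.460000) = 1.349931
x_2 = g(1.349931) = 1.329490
x_3 = g(1.329490) = 1.325624
x_4 = g(1.325624) = 1.324890
x_5 = g(1.324890) = 1.324751
x_6 = g(1.324751) = 1.324724
x_7 = g(1.324724) = 1.324719
x_8 = g(1.324719) = 1.324718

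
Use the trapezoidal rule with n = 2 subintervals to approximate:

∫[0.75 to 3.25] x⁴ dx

f(x) = x⁴
a = 0.75, b = 3.25, n = 2
h = (b - a)/n = 1.250000

Trapezoidal rule: (h/2)[f(x₀) + 2f(x₁) + 2f(x₂) + ... + f(xₙ)]

x_0 = 0.7500, f(x_0) = 0.316406, coefficient = 1
x_1 = 2.0000, f(x_1) = 16.000000, coefficient = 2
x_2 = 3.2500, f(x_2) = 111.566406, coefficient = 1

I ≈ (1.250000/2) × 143.882812 = 89.926758
Exact value: 72.470703
Error: 17.456055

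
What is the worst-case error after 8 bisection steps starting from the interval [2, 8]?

Bisection error bound: |error| ≤ (b-a)/2^n
|error| ≤ (8 - 2)/2^8 = 6/2^8
|error| ≤ 0.0234375000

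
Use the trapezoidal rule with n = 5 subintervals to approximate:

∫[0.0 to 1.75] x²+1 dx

f(x) = x²+1
a = 0.0, b = 1.75, n = 5
h = (b - a)/n = 0.350000

Trapezoidal rule: (h/2)[f(x₀) + 2f(x₁) + 2f(x₂) + ... + f(xₙ)]

x_0 = 0.0000, f(x_0) = 1.000000, coefficient = 1
x_1 = 0.3500, f(x_1) = 1.122500, coefficient = 2
x_2 = 0.7000, f(x_2) = 1.490000, coefficient = 2
x_3 = 1.0500, f(x_3) = 2.102500, coefficient = 2
x_4 = 1.4000, f(x_4) = 2.960000, coefficient = 2
x_5 = 1.7500, f(x_5) = 4.062500, coefficient = 1

I ≈ (0.350000/2) × 20.412500 = 3.572188
Exact value: 3.536458
Error: 0.035729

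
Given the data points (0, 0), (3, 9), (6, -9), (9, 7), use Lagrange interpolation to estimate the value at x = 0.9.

Lagrange interpolation formula:
P(x) = Σ yᵢ × Lᵢ(x)
where Lᵢ(x) = Π_{j≠i} (x - xⱼ)/(xᵢ - xⱼ)

L_0(0.9) = (0.9 - 3)/(0 - 3) × (0.9 - 6)/(0 - 6) × (0.9 - 9)/(0 - 9) = 0.535500
L_1(0.9) = (0.9 - 0)/(3 - 0) × (0.9 - 6)/(3 - 6) × (0.9 - 9)/(3 - 9) = 0.688500
L_2(0.9) = (0.9 - 0)/(6 - 0) × (0.9 - 3)/(6 - 3) × (0.9 - 9)/(6 - 9) = -0.283500
L_3(0.9) = (0.9 - 0)/(9 - 0) × (0.9 - 3)/(9 - 3) × (0.9 - 6)/(9 - 6) = 0.059500

P(0.9) = 0×L_0(0.9) + 9×L_1(0.9) + (-9)×L_2(0.9) + 7×L_3(0.9)
P(0.9) = 9.164500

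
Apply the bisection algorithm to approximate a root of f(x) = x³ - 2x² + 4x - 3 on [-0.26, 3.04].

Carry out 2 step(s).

f(x) = x³ - 2x² + 4x - 3
Initial interval: [-0.26, 3.04]

Iteration 1:
  c_1 = (-0.260000 + 3.040000)/2 = 1.390000
  f(c_1) = f(1.390000) = 1.381419
  f(a) × f(c) < 0, new interval: [-0.260000, 1.390000]
Iteration 2:
  c_2 = (-0.260000 + 1.390000)/2 = 0.565000
  f(c_2) = f(0.565000) = -1.198088
  f(a) × f(c) ≥ 0, new interval: [0.565000, 1.390000]

After 2 iteration(s), the approximation is c_2 = 0.565000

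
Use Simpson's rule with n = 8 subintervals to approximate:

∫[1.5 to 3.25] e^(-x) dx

f(x) = e^(-x)
a = 1.5, b = 3.25, n = 8
h = (b - a)/n = 0.218750

Simpson's rule: (h/3)[f(x₀) + 4f(x₁) + 2f(x₂) + ... + f(xₙ)]

x_0 = 1.5000, f(x_0) = 0.223130, coefficient = 1
x_1 = 1.7188, f(x_1) = 0.179290, coefficient = 4
x_2 = 1.9375, f(x_2) = 0.144064, coefficient = 2
x_3 = 2.1562, f(x_3) = 0.115758, coefficient = 4
x_4 = 2.3750, f(x_4) = 0.093014, coefficient = 2
x_5 = 2.5938, f(x_5) = 0.074739, coefficient = 4
x_6 = 2.8125, f(x_6) = 0.060055, coefficient = 2
x_7 = 3.0312, f(x_7) = 0.048255, coefficient = 4
x_8 = 3.2500, f(x_8) = 0.038774, coefficient = 1

I ≈ (0.218750/3) × 2.528342 = 0.184358
Exact value: 0.184356
Error: 0.000002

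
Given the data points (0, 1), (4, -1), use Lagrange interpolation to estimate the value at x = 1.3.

Lagrange interpolation formula:
P(x) = Σ yᵢ × Lᵢ(x)
where Lᵢ(x) = Π_{j≠i} (x - xⱼ)/(xᵢ - xⱼ)

L_0(1.3) = (1.3 - 4)/(0 - 4) = 0.675000
L_1(1.3) = (1.3 - 0)/(4 - 0) = 0.325000

P(1.3) = 1×L_0(1.3) + (-1)×L_1(1.3)
P(1.3) = 0.350000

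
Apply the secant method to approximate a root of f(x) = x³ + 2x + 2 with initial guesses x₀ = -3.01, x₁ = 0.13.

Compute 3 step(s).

f(x) = x³ + 2x + 2
x₀ = -3.01, x₁ = 0.13

Secant formula: x_{n+1} = x_n - f(x_n)(x_n - x_{n-1})/(f(x_n) - f(x_{n-1}))

Iteration 1:
  f(-3.010000) = -31.290901
  f(0.130000) = 2.262197
  x_2 = 0.130000 - 2.262197×(0.130000 - (-3.010000))/(2.262197 - (-31.290901))
       = -0.081703
Iteration 2:
  f(0.130000) = 2.262197
  f(-0.081703) = 1.836048
  x_3 = -0.081703 - 1.836048×(-0.081703 - 0.130000)/(1.836048 - 2.262197)
       = -0.993820
Iteration 3:
  f(-0.081703) = 1.836048
  f(-0.993820) = -0.969212
  x_4 = -0.993820 - (-0.969212)×(-0.993820 - (-0.081703))/(-0.969212 - 1.836048)
       = -0.678685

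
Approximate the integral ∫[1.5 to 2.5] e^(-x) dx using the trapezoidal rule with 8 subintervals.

f(x) = e^(-x)
a = 1.5, b = 2.5, n = 8
h = (b - a)/n = 0.125000

Trapezoidal rule: (h/2)[f(x₀) + 2f(x₁) + 2f(x₂) + ... + f(xₙ)]

x_0 = 1.5000, f(x_0) = 0.223130, coefficient = 1
x_1 = 1.6250, f(x_1) = 0.196912, coefficient = 2
x_2 = 1.7500, f(x_2) = 0.173774, coefficient = 2
x_3 = 1.8750, f(x_3) = 0.153355, coefficient = 2
x_4 = 2.0000, f(x_4) = 0.135335, coefficient = 2
x_5 = 2.1250, f(x_5) = 0.119433, coefficient = 2
x_6 = 2.2500, f(x_6) = 0.105399, coefficient = 2
x_7 = 2.3750, f(x_7) = 0.093014, coefficient = 2
x_8 = 2.5000, f(x_8) = 0.082085, coefficient = 1

I ≈ (0.125000/2) × 2.259660 = 0.141229
Exact value: 0.141045
Error: 0.000184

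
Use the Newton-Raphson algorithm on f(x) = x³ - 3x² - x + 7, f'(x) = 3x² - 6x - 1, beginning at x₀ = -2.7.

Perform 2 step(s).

f(x) = x³ - 3x² - x + 7
f'(x) = 3x² - 6x - 1
x₀ = -2.7

Newton-Raphson formula: x_{n+1} = x_n - f(x_n)/f'(x_n)

Iteration 1:
  f(-2.700000) = -31.853000
  f'(-2.700000) = 37.070000
  x_1 = -2.700000 - (-31.853000)/37.070000 = -1.840734
Iteration 2:
  f(-1.840734) = -7.561128
  f'(-1.840734) = 20.209305
  x_2 = -1.840734 - (-7.561128)/20.209305 = -1.466593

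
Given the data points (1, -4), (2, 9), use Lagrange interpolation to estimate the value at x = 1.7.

Lagrange interpolation formula:
P(x) = Σ yᵢ × Lᵢ(x)
where Lᵢ(x) = Π_{j≠i} (x - xⱼ)/(xᵢ - xⱼ)

L_0(1.7) = (1.7 - 2)/(1 - 2) = 0.300000
L_1(1.7) = (1.7 - 1)/(2 - 1) = 0.700000

P(1.7) = (-4)×L_0(1.7) + 9×L_1(1.7)
P(1.7) = 5.100000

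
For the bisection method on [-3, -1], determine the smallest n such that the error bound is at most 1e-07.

We need (b-a)/2^n ≤ 1e-07
(-1 - (-3))/2^n ≤ 1e-07
2/2^n ≤ 1e-07
2^n ≥ 20000000
n ≥ log₂(20000000) = 24.25
n ≥ 25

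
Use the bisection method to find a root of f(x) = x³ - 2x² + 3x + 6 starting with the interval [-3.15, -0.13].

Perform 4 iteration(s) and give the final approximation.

f(x) = x³ - 2x² + 3x + 6
Initial interval: [-3.15, -0.13]

Iteration 1:
  c_1 = (-3.150000 + (-0.130000))/2 = -1.640000
  f(c_1) = f(-1.640000) = -8.710144
  f(a) × f(c) ≥ 0, new interval: [-1.640000, -0.130000]
Iteration 2:
  c_2 = (-1.640000 + (-0.130000))/2 = -0.885000
  f(c_2) = f(-0.885000) = 1.085396
  f(a) × f(c) < 0, new interval: [-1.640000, -0.885000]
Iteration 3:
  c_3 = (-1.640000 + (-0.885000))/2 = -1.262500
  f(c_3) = f(-1.262500) = -2.987619
  f(a) × f(c) ≥ 0, new interval: [-1.262500, -0.885000]
Iteration 4:
  c_4 = (-1.262500 + (-0.885000))/2 = -1.073750
  f(c_4) = f(-1.073750) = -0.765096
  f(a) × f(c) ≥ 0, new interval: [-1.073750, -0.885000]

After 4 iteration(s), the approximation is c_4 = -1.073750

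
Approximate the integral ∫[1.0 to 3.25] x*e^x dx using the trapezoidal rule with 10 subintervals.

f(x) = x*e^x
a = 1.0, b = 3.25, n = 10
h = (b - a)/n = 0.225000

Trapezoidal rule: (h/2)[f(x₀) + 2f(x₁) + 2f(x₂) + ... + f(xₙ)]

x_0 = 1.0000, f(x_0) = 2.718282, coefficient = 1
x_1 = 1.2250, f(x_1) = 4.170103, coefficient = 2
x_2 = 1.4500, f(x_2) = 6.181516, coefficient = 2
x_3 = 1.6750, f(x_3) = 8.942482, coefficient = 2
x_4 = 1.9000, f(x_4) = 12.703199, coefficient = 2
x_5 = 2.1250, f(x_5) = 17.792407, coefficient = 2
x_6 = 2.3500, f(x_6) = 24.641089, coefficient = 2
x_7 = 2.5750, f(x_7) = 33.813142, coefficient = 2
x_8 = 2.8000, f(x_8) = 46.045011, coefficient = 2
x_9 = 3.0250, f(x_9) = 62.296864, coefficient = 2
x_10 = 3.2500, f(x_10) = 83.818605, coefficient = 1

I ≈ (0.225000/2) × 519.708514 = 58.467208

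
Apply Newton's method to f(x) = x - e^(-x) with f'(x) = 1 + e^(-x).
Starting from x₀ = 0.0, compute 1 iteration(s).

f(x) = x - e^(-x)
f'(x) = 1 + e^(-x)
x₀ = 0.0

Newton-Raphson formula: x_{n+1} = x_n - f(x_n)/f'(x_n)

Iteration 1:
  f(0.000000) = -1.000000
  f'(0.000000) = 2.000000
  x_1 = 0.000000 - (-1.000000)/2.000000 = 0.500000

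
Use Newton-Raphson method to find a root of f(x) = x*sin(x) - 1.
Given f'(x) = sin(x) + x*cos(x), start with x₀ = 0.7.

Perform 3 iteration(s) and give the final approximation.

f(x) = x*sin(x) - 1
f'(x) = sin(x) + x*cos(x)
x₀ = 0.7

Newton-Raphson formula: x_{n+1} = x_n - f(x_n)/f'(x_n)

Iteration 1:
  f(0.700000) = -0.549048
  f'(0.700000) = 1.179607
  x_1 = 0.700000 - (-0.549048)/1.179607 = 1.165450
Iteration 2:
  f(1.165450) = 0.071008
  f'(1.165450) = 1.378546
  x_2 = 1.165450 - 0.071008/1.378546 = 1.113940
Iteration 3:
  f(1.113940) = -0.000301
  f'(1.113940) = 1.388835
  x_3 = 1.113940 - (-0.000301)/1.388835 = 1.114157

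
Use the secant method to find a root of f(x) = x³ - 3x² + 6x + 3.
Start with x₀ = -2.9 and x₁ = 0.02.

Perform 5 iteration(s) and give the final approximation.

f(x) = x³ - 3x² + 6x + 3
x₀ = -2.9, x₁ = 0.02

Secant formula: x_{n+1} = x_n - f(x_n)(x_n - x_{n-1})/(f(x_n) - f(x_{n-1}))

Iteration 1:
  f(-2.900000) = -64.019000
  f(0.020000) = 3.118808
  x_2 = 0.020000 - 3.118808×(0.020000 - (-2.900000))/(3.118808 - (-64.019000))
       = -0.115645
Iteration 2:
  f(0.020000) = 3.118808
  f(-0.115645) = 2.264461
  x_3 = -0.115645 - 2.264461×(-0.115645 - 0.020000)/(2.264461 - 3.118808)
       = -0.475175
Iteration 3:
  f(-0.115645) = 2.264461
  f(-0.475175) = -0.635714
  x_4 = -0.475175 - (-0.635714)×(-0.475175 - (-0.115645))/(-0.635714 - 2.264461)
       = -0.396367
Iteration 4:
  f(-0.475175) = -0.635714
  f(-0.396367) = 0.088209
  x_5 = -0.396367 - 0.088209×(-0.396367 - (-0.475175))/(0.088209 - (-0.635714))
       = -0.405969
Iteration 5:
  f(-0.396367) = 0.088209
  f(-0.405969) = 0.002843
  x_6 = -0.405969 - 0.002843×(-0.405969 - (-0.396367))/(0.002843 - 0.088209)
       = -0.406289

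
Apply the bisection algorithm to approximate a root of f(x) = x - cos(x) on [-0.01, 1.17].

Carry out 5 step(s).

f(x) = x - cos(x)
Initial interval: [-0.01, 1.17]

Iteration 1:
  c_1 = (-0.010000 + 1.170000)/2 = 0.580000
  f(c_1) = f(0.580000) = -0.256463
  f(a) × f(c) ≥ 0, new interval: [0.580000, 1.170000]
Iteration 2:
  c_2 = (0.580000 + 1.170000)/2 = 0.875000
  f(c_2) = f(0.875000) = 0.234003
  f(a) × f(c) < 0, new interval: [0.580000, 0.875000]
Iteration 3:
  c_3 = (0.580000 + 0.875000)/2 = 0.727500
  f(c_3) = f(0.727500) = -0.019339
  f(a) × f(c) ≥ 0, new interval: [0.727500, 0.875000]
Iteration 4:
  c_4 = (0.727500 + 0.875000)/2 = 0.801250
  f(c_4) = f(0.801250) = 0.105441
  f(a) × f(c) < 0, new interval: [0.727500, 0.801250]
Iteration 5:
  c_5 = (0.727500 + 0.801250)/2 = 0.764375
  f(c_5) = f(0.764375) = 0.042560
  f(a) × f(c) < 0, new interval: [0.727500, 0.764375]

After 5 iteration(s), the approximation is c_5 = 0.764375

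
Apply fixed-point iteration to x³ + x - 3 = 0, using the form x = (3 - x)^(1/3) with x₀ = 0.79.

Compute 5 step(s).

Equation: x³ + x - 3 = 0
Fixed-point form: x = (3 - x)^(1/3)
x₀ = 0.79

x_1 = g(0.790000) = 1.302559
x_2 = g(1.302559) = 1.192884
x_3 = g(1.192884) = 1.218041
x_4 = g(1.218041) = 1.212363
x_5 = g(1.212363) = 1.213649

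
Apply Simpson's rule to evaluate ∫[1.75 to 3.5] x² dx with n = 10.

f(x) = x²
a = 1.75, b = 3.5, n = 10
h = (b - a)/n = 0.175000

Simpson's rule: (h/3)[f(x₀) + 4f(x₁) + 2f(x₂) + ... + f(xₙ)]

x_0 = 1.7500, f(x_0) = 3.062500, coefficient = 1
x_1 = 1.9250, f(x_1) = 3.705625, coefficient = 4
x_2 = 2.1000, f(x_2) = 4.410000, coefficient = 2
x_3 = 2.2750, f(x_3) = 5.175625, coefficient = 4
x_4 = 2.4500, f(x_4) = 6.002500, coefficient = 2
x_5 = 2.6250, f(x_5) = 6.890625, coefficient = 4
x_6 = 2.8000, f(x_6) = 7.840000, coefficient = 2
x_7 = 2.9750, f(x_7) = 8.850625, coefficient = 4
x_8 = 3.1500, f(x_8) = 9.922500, coefficient = 2
x_9 = 3.3250, f(x_9) = 11.055625, coefficient = 4
x_10 = 3.5000, f(x_10) = 12.250000, coefficient = 1

I ≈ (0.175000/3) × 214.375000 = 12.505208
Exact value: 12.505208
Error: 0.000000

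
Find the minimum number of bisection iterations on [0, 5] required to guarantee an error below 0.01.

We need (b-a)/2^n ≤ 0.01
(5 - 0)/2^n ≤ 0.01
5/2^n ≤ 0.01
2^n ≥ 500
n ≥ log₂(500) = 8.97
n ≥ 9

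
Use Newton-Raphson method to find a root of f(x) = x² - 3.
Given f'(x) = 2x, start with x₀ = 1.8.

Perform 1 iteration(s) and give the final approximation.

f(x) = x² - 3
f'(x) = 2x
x₀ = 1.8

Newton-Raphson formula: x_{n+1} = x_n - f(x_n)/f'(x_n)

Iteration 1:
  f(1.800000) = 0.240000
  f'(1.800000) = 3.600000
  x_1 = 1.800000 - 0.240000/3.600000 = 1.733333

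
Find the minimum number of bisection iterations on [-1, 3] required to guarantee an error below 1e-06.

We need (b-a)/2^n ≤ 1e-06
(3 - (-1))/2^n ≤ 1e-06
4/2^n ≤ 1e-06
2^n ≥ 4000000
n ≥ log₂(4000000) = 21.93
n ≥ 22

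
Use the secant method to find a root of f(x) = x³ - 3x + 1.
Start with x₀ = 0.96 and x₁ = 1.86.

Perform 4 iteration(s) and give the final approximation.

f(x) = x³ - 3x + 1
x₀ = 0.96, x₁ = 1.86

Secant formula: x_{n+1} = x_n - f(x_n)(x_n - x_{n-1})/(f(x_n) - f(x_{n-1}))

Iteration 1:
  f(0.960000) = -0.995264
  f(1.860000) = 1.854856
  x_2 = 1.860000 - 1.854856×(1.860000 - 0.960000)/(1.854856 - (-0.995264))
       = 1.274281
Iteration 2:
  f(1.860000) = 1.854856
  f(1.274281) = -0.753676
  x_3 = 1.274281 - (-0.753676)×(1.274281 - 1.860000)/(-0.753676 - 1.854856)
       = 1.443511
Iteration 3:
  f(1.274281) = -0.753676
  f(1.443511) = -0.322655
  x_4 = 1.443511 - (-0.322655)×(1.443511 - 1.274281)/(-0.322655 - (-0.753676))
       = 1.570194
Iteration 4:
  f(1.443511) = -0.322655
  f(1.570194) = 0.160744
  x_5 = 1.570194 - 0.160744×(1.570194 - 1.443511)/(0.160744 - (-0.322655))
       = 1.528068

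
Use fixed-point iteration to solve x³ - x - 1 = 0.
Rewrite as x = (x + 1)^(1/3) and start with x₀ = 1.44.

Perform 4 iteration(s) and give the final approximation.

Equation: x³ - x - 1 = 0
Fixed-point form: x = (x + 1)^(1/3)
x₀ = 1.44

x_1 = g(1.440000) = 1.346263
x_2 = g(1.346263) = 1.328798
x_3 = g(1.328798) = 1.325492
x_4 = g(1.325492) = 1.324865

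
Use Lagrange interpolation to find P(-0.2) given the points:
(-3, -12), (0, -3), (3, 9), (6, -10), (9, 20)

Lagrange interpolation formula:
P(x) = Σ yᵢ × Lᵢ(x)
where Lᵢ(x) = Π_{j≠i} (x - xⱼ)/(xᵢ - xⱼ)

L_0(-0.2) = (-0.2 - 0)/(-3 - 0) × (-0.2 - 3)/(-3 - 3) × (-0.2 - 6)/(-3 - 6) × (-0.2 - 9)/(-3 - 9) = 0.018779
L_1(-0.2) = (-0.2 - (-3))/(0 - (-3)) × (-0.2 - 3)/(0 - 3) × (-0.2 - 6)/(0 - 6) × (-0.2 - 9)/(0 - 9) = 1.051602
L_2(-0.2) = (-0.2 - (-3))/(3 - (-3)) × (-0.2 - 0)/(3 - 0) × (-0.2 - 6)/(3 - 6) × (-0.2 - 9)/(3 - 9) = -0.098588
L_3(-0.2) = (-0.2 - (-3))/(6 - (-3)) × (-0.2 - 0)/(6 - 0) × (-0.2 - 3)/(6 - 3) × (-0.2 - 9)/(6 - 9) = 0.033923
L_4(-0.2) = (-0.2 - (-3))/(9 - (-3)) × (-0.2 - 0)/(9 - 0) × (-0.2 - 3)/(9 - 3) × (-0.2 - 6)/(9 - 6) = -0.005715

P(-0.2) = (-12)×L_0(-0.2) + (-3)×L_1(-0.2) + 9×L_2(-0.2) + (-10)×L_3(-0.2) + 20×L_4(-0.2)
P(-0.2) = -4.720968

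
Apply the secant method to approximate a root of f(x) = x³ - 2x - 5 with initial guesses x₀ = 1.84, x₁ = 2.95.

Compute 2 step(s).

f(x) = x³ - 2x - 5
x₀ = 1.84, x₁ = 2.95

Secant formula: x_{n+1} = x_n - f(x_n)(x_n - x_{n-1})/(f(x_n) - f(x_{n-1}))

Iteration 1:
  f(1.840000) = -2.450496
  f(2.950000) = 14.772375
  x_2 = 2.950000 - 14.772375×(2.950000 - 1.840000)/(14.772375 - (-2.450496))
       = 1.997932
Iteration 2:
  f(2.950000) = 14.772375
  f(1.997932) = -1.020650
  x_3 = 1.997932 - (-1.020650)×(1.997932 - 2.950000)/(-1.020650 - 14.772375)
       = 2.059461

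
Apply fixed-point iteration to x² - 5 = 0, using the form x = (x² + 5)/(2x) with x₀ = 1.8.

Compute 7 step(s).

Equation: x² - 5 = 0
Fixed-point form: x = (x² + 5)/(2x)
x₀ = 1.8

x_1 = g(1.800000) = 2.288889
x_2 = g(2.288889) = 2.236677
x_3 = g(2.236677) = 2.236068
x_4 = g(2.236068) = 2.236068
x_5 = g(2.236068) = 2.236068
x_6 = g(2.236068) = 2.236068
x_7 = g(2.236068) = 2.236068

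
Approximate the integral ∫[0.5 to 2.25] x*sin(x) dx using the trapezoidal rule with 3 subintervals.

f(x) = x*sin(x)
a = 0.5, b = 2.25, n = 3
h = (b - a)/n = 0.583333

Trapezoidal rule: (h/2)[f(x₀) + 2f(x₁) + 2f(x₂) + ... + f(xₙ)]

x_0 = 0.5000, f(x_0) = 0.239713, coefficient = 1
x_1 = 1.0833, f(x_1) = 0.957151, coefficient = 2
x_2 = 1.6667, f(x_2) = 1.659013, coefficient = 2
x_3 = 2.2500, f(x_3) = 1.750665, coefficient = 1

I ≈ (0.583333/2) × 7.222706 = 2.106623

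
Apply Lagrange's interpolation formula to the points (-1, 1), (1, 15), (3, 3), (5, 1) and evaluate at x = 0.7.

Lagrange interpolation formula:
P(x) = Σ yᵢ × Lᵢ(x)
where Lᵢ(x) = Π_{j≠i} (x - xⱼ)/(xᵢ - xⱼ)

L_0(0.7) = (0.7 - 1)/(-1 - 1) × (0.7 - 3)/(-1 - 3) × (0.7 - 5)/(-1 - 5) = 0.061813
L_1(0.7) = (0.7 - (-1))/(1 - (-1)) × (0.7 - 3)/(1 - 3) × (0.7 - 5)/(1 - 5) = 1.050812
L_2(0.7) = (0.7 - (-1))/(3 - (-1)) × (0.7 - 1)/(3 - 1) × (0.7 - 5)/(3 - 5) = -0.137063
L_3(0.7) = (0.7 - (-1))/(5 - (-1)) × (0.7 - 1)/(5 - 1) × (0.7 - 3)/(5 - 3) = 0.024438

P(0.7) = 1×L_0(0.7) + 15×L_1(0.7) + 3×L_2(0.7) + 1×L_3(0.7)
P(0.7) = 15.437250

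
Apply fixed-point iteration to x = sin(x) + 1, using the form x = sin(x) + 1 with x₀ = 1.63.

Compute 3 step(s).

Equation: x = sin(x) + 1
Fixed-point form: x = sin(x) + 1
x₀ = 1.63

x_1 = g(1.630000) = 1.998248
x_2 = g(1.998248) = 1.910025
x_3 = g(1.910025) = 1.943012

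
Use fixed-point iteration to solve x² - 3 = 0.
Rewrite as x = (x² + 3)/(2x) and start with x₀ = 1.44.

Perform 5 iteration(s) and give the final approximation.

Equation: x² - 3 = 0
Fixed-point form: x = (x² + 3)/(2x)
x₀ = 1.44

x_1 = g(1.440000) = 1.761667
x_2 = g(1.761667) = 1.732300
x_3 = g(1.732300) = 1.732051
x_4 = g(1.732051) = 1.732051
x_5 = g(1.732051) = 1.732051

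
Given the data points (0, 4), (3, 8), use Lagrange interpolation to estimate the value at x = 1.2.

Lagrange interpolation formula:
P(x) = Σ yᵢ × Lᵢ(x)
where Lᵢ(x) = Π_{j≠i} (x - xⱼ)/(xᵢ - xⱼ)

L_0(1.2) = (1.2 - 3)/(0 - 3) = 0.600000
L_1(1.2) = (1.2 - 0)/(3 - 0) = 0.400000

P(1.2) = 4×L_0(1.2) + 8×L_1(1.2)
P(1.2) = 5.600000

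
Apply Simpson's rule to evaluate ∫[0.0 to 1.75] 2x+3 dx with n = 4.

f(x) = 2x+3
a = 0.0, b = 1.75, n = 4
h = (b - a)/n = 0.437500

Simpson's rule: (h/3)[f(x₀) + 4f(x₁) + 2f(x₂) + ... + f(xₙ)]

x_0 = 0.0000, f(x_0) = 3.000000, coefficient = 1
x_1 = 0.4375, f(x_1) = 3.875000, coefficient = 4
x_2 = 0.8750, f(x_2) = 4.750000, coefficient = 2
x_3 = 1.3125, f(x_3) = 5.625000, coefficient = 4
x_4 = 1.7500, f(x_4) = 6.500000, coefficient = 1

I ≈ (0.437500/3) × 57.000000 = 8.312500
Exact value: 8.312500
Error: 0.000000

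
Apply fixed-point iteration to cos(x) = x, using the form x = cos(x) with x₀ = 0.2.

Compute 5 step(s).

Equation: cos(x) = x
Fixed-point form: x = cos(x)
x₀ = 0.2

x_1 = g(0.200000) = 0.980067
x_2 = g(0.980067) = 0.556967
x_3 = g(0.556967) = 0.848862
x_4 = g(0.848862) = 0.660838
x_5 = g(0.660838) = 0.789478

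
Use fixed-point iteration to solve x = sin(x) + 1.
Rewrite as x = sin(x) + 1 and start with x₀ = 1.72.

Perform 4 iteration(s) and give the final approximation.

Equation: x = sin(x) + 1
Fixed-point form: x = sin(x) + 1
x₀ = 1.72

x_1 = g(1.720000) = 1.988890
x_2 = g(1.988890) = 1.913865
x_3 = g(1.913865) = 1.941727
x_4 = g(1.941727) = 1.931990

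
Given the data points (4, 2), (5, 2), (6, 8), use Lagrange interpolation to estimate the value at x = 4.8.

Lagrange interpolation formula:
P(x) = Σ yᵢ × Lᵢ(x)
where Lᵢ(x) = Π_{j≠i} (x - xⱼ)/(xᵢ - xⱼ)

L_0(4.8) = (4.8 - 5)/(4 - 5) × (4.8 - 6)/(4 - 6) = 0.120000
L_1(4.8) = (4.8 - 4)/(5 - 4) × (4.8 - 6)/(5 - 6) = 0.960000
L_2(4.8) = (4.8 - 4)/(6 - 4) × (4.8 - 5)/(6 - 5) = -0.080000

P(4.8) = 2×L_0(4.8) + 2×L_1(4.8) + 8×L_2(4.8)
P(4.8) = 1.520000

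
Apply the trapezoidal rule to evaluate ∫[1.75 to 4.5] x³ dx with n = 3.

f(x) = x³
a = 1.75, b = 4.5, n = 3
h = (b - a)/n = 0.916667

Trapezoidal rule: (h/2)[f(x₀) + 2f(x₁) + 2f(x₂) + ... + f(xₙ)]

x_0 = 1.7500, f(x_0) = 5.359375, coefficient = 1
x_1 = 2.6667, f(x_1) = 18.962963, coefficient = 2
x_2 = 3.5833, f(x_2) = 46.010995, coefficient = 2
x_3 = 4.5000, f(x_3) = 91.125000, coefficient = 1

I ≈ (0.916667/2) × 226.432292 = 103.781467
Exact value: 100.170898
Error: 3.610569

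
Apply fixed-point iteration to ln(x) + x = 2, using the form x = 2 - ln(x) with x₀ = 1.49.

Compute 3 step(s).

Equation: ln(x) + x = 2
Fixed-point form: x = 2 - ln(x)
x₀ = 1.49

x_1 = g(1.490000) = 1.601224
x_2 = g(1.601224) = 1.529232
x_3 = g(1.529232) = 1.575235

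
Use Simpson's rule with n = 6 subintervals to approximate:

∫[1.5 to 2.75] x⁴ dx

f(x) = x⁴
a = 1.5, b = 2.75, n = 6
h = (b - a)/n = 0.208333

Simpson's rule: (h/3)[f(x₀) + 4f(x₁) + 2f(x₂) + ... + f(xₙ)]

x_0 = 1.5000, f(x_0) = 5.062500, coefficient = 1
x_1 = 1.7083, f(x_1) = 8.517075, coefficient = 4
x_2 = 1.9167, f(x_2) = 13.495419, coefficient = 2
x_3 = 2.1250, f(x_3) = 20.390869, coefficient = 4
x_4 = 2.3333, f(x_4) = 29.641975, coefficient = 2
x_5 = 2.5417, f(x_5) = 41.732497, coefficient = 4
x_6 = 2.7500, f(x_6) = 57.191406, coefficient = 1

I ≈ (0.208333/3) × 431.090459 = 29.936837
Exact value: 29.936523
Error: 0.000314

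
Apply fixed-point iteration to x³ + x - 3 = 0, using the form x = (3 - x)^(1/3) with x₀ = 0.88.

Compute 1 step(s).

Equation: x³ + x - 3 = 0
Fixed-point form: x = (3 - x)^(1/3)
x₀ = 0.88

x_1 = g(0.880000) = 1.284632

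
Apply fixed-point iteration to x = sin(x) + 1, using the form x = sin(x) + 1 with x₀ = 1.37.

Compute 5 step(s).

Equation: x = sin(x) + 1
Fixed-point form: x = sin(x) + 1
x₀ = 1.37

x_1 = g(1.370000) = 1.979908
x_2 = g(1.979908) = 1.917475
x_3 = g(1.917475) = 1.940507
x_4 = g(1.940507) = 1.932432
x_5 = g(1.932432) = 1.935319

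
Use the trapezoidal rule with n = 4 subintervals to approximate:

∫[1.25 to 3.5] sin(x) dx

f(x) = sin(x)
a = 1.25, b = 3.5, n = 4
h = (b - a)/n = 0.562500

Trapezoidal rule: (h/2)[f(x₀) + 2f(x₁) + 2f(x₂) + ... + f(xₙ)]

x_0 = 1.2500, f(x_0) = 0.948985, coefficient = 1
x_1 = 1.8125, f(x_1) = 0.970932, coefficient = 2
x_2 = 2.3750, f(x_2) = 0.693685, coefficient = 2
x_3 = 2.9375, f(x_3) = 0.202679, coefficient = 2
x_4 = 3.5000, f(x_4) = -0.350783, coefficient = 1

I ≈ (0.562500/2) × 4.332792 = 1.218598
Exact value: 1.251779
Error: 0.033181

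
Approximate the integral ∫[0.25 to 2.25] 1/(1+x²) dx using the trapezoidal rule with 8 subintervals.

f(x) = 1/(1+x²)
a = 0.25, b = 2.25, n = 8
h = (b - a)/n = 0.250000

Trapezoidal rule: (h/2)[f(x₀) + 2f(x₁) + 2f(x₂) + ... + f(xₙ)]

x_0 = 0.2500, f(x_0) = 0.941176, coefficient = 1
x_1 = 0.5000, f(x_1) = 0.800000, coefficient = 2
x_2 = 0.7500, f(x_2) = 0.640000, coefficient = 2
x_3 = 1.0000, f(x_3) = 0.500000, coefficient = 2
x_4 = 1.2500, f(x_4) = 0.390244, coefficient = 2
x_5 = 1.5000, f(x_5) = 0.307692, coefficient = 2
x_6 = 1.7500, f(x_6) = 0.246154, coefficient = 2
x_7 = 2.0000, f(x_7) = 0.200000, coefficient = 2
x_8 = 2.2500, f(x_8) = 0.164948, coefficient = 1

I ≈ (0.250000/2) × 7.274305 = 0.909288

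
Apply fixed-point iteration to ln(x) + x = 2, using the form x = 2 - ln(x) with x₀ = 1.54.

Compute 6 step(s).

Equation: ln(x) + x = 2
Fixed-point form: x = 2 - ln(x)
x₀ = 1.54

x_1 = g(1.540000) = 1.568218
x_2 = g(1.568218) = 1.550060
x_3 = g(1.550060) = 1.561706
x_4 = g(1.561706) = 1.554221
x_5 = g(1.554221) = 1.559025
x_6 = g(1.559025) = 1.555939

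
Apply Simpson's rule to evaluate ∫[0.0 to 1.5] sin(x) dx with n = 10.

f(x) = sin(x)
a = 0.0, b = 1.5, n = 10
h = (b - a)/n = 0.150000

Simpson's rule: (h/3)[f(x₀) + 4f(x₁) + 2f(x₂) + ... + f(xₙ)]

x_0 = 0.0000, f(x_0) = 0.000000, coefficient = 1
x_1 = 0.1500, f(x_1) = 0.149438, coefficient = 4
x_2 = 0.3000, f(x_2) = 0.295520, coefficient = 2
x_3 = 0.4500, f(x_3) = 0.434966, coefficient = 4
x_4 = 0.6000, f(x_4) = 0.564642, coefficient = 2
x_5 = 0.7500, f(x_5) = 0.681639, coefficient = 4
x_6 = 0.9000, f(x_6) = 0.783327, coefficient = 2
x_7 = 1.0500, f(x_7) = 0.867423, coefficient = 4
x_8 = 1.2000, f(x_8) = 0.932039, coefficient = 2
x_9 = 1.3500, f(x_9) = 0.975723, coefficient = 4
x_10 = 1.5000, f(x_10) = 0.997495, coefficient = 1

I ≈ (0.150000/3) × 18.585308 = 0.929265
Exact value: 0.929263
Error: 0.000003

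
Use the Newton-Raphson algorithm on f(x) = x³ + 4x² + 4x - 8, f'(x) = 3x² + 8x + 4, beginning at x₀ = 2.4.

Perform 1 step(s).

f(x) = x³ + 4x² + 4x - 8
f'(x) = 3x² + 8x + 4
x₀ = 2.4

Newton-Raphson formula: x_{n+1} = x_n - f(x_n)/f'(x_n)

Iteration 1:
  f(2.400000) = 38.464000
  f'(2.400000) = 40.480000
  x_1 = 2.400000 - 38.464000/40.480000 = 1.449802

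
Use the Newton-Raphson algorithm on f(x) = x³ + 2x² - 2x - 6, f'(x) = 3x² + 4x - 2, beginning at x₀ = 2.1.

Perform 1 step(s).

f(x) = x³ + 2x² - 2x - 6
f'(x) = 3x² + 4x - 2
x₀ = 2.1

Newton-Raphson formula: x_{n+1} = x_n - f(x_n)/f'(x_n)

Iteration 1:
  f(2.100000) = 7.881000
  f'(2.100000) = 19.630000
  x_1 = 2.100000 - 7.881000/19.630000 = 1.698523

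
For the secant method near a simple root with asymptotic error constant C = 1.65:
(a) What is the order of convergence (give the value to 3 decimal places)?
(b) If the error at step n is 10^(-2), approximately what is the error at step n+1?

(a) Secant method has superlinear convergence with order φ = (1+√5)/2 ≈ 1.618.
    This means |e_{n+1}| ≈ C|e_n|^1.618.

(b) With |e_n| = 10^(-2) and C = 1.65:
    |e_{n+1}| ≈ 1.65 × (10^(-2))^1.618 = 1.65 × 10^(-3.24)

(a) ≈ 1.618 (golden ratio); (b) |e_{n+1}| ≈ 9.581e-04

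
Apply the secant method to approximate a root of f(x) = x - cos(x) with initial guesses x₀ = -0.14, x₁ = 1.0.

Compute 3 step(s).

f(x) = x - cos(x)
x₀ = -0.14, x₁ = 1.0

Secant formula: x_{n+1} = x_n - f(x_n)(x_n - x_{n-1})/(f(x_n) - f(x_{n-1}))

Iteration 1:
  f(-0.140000) = -1.130216
  f(1.000000) = 0.459698
  x_2 = 1.000000 - 0.459698×(1.000000 - (-0.140000))/(0.459698 - (-1.130216))
       = 0.670388
Iteration 2:
  f(1.000000) = 0.459698
  f(0.670388) = -0.113193
  x_3 = 0.670388 - (-0.113193)×(0.670388 - 1.000000)/(-0.113193 - 0.459698)
       = 0.735513
Iteration 3:
  f(0.670388) = -0.113193
  f(0.735513) = -0.005973
  x_4 = 0.735513 - (-0.005973)×(0.735513 - 0.670388)/(-0.005973 - (-0.113193))
       = 0.739141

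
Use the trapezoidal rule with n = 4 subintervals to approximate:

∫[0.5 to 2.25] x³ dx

f(x) = x³
a = 0.5, b = 2.25, n = 4
h = (b - a)/n = 0.437500

Trapezoidal rule: (h/2)[f(x₀) + 2f(x₁) + 2f(x₂) + ... + f(xₙ)]

x_0 = 0.5000, f(x_0) = 0.125000, coefficient = 1
x_1 = 0.9375, f(x_1) = 0.823975, coefficient = 2
x_2 = 1.3750, f(x_2) = 2.599609, coefficient = 2
x_3 = 1.8125, f(x_3) = 5.954346, coefficient = 2
x_4 = 2.2500, f(x_4) = 11.390625, coefficient = 1

I ≈ (0.437500/2) × 30.271484 = 6.621887
Exact value: 6.391602
Error: 0.230286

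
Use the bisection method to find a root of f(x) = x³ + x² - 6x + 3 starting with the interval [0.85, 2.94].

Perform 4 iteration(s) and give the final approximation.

f(x) = x³ + x² - 6x + 3
Initial interval: [0.85, 2.94]

Iteration 1:
  c_1 = (0.850000 + 2.940000)/2 = 1.895000
  f(c_1) = f(1.895000) = 2.026017
  f(a) × f(c) < 0, new interval: [0.850000, 1.895000]
Iteration 2:
  c_2 = (0.850000 + 1.895000)/2 = 1.372500
  f(c_2) = f(1.372500) = -0.765788
  f(a) × f(c) ≥ 0, new interval: [1.372500, 1.895000]
Iteration 3:
  c_3 = (1.372500 + 1.895000)/2 = 1.633750
  f(c_3) = f(1.633750) = 0.227345
  f(a) × f(c) < 0, new interval: [1.372500, 1.633750]
Iteration 4:
  c_4 = (1.372500 + 1.633750)/2 = 1.503125
  f(c_4) = f(1.503125) = -0.363228
  f(a) × f(c) ≥ 0, new interval: [1.503125, 1.633750]

After 4 iteration(s), the approximation is c_4 = 1.503125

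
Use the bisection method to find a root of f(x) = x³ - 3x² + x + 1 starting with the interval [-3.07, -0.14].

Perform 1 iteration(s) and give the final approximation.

f(x) = x³ - 3x² + x + 1
Initial interval: [-3.07, -0.14]

Iteration 1:
  c_1 = (-3.070000 + (-0.140000))/2 = -1.605000
  f(c_1) = f(-1.605000) = -12.467595
  f(a) × f(c) ≥ 0, new interval: [-1.605000, -0.140000]

After 1 iteration(s), the approximation is c_1 = -1.605000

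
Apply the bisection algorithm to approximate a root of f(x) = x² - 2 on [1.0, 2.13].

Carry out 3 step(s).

f(x) = x² - 2
Initial interval: [1.0, 2.13]

Iteration 1:
  c_1 = (1.000000 + 2.130000)/2 = 1.565000
  f(c_1) = f(1.565000) = 0.449225
  f(a) × f(c) < 0, new interval: [1.000000, 1.565000]
Iteration 2:
  c_2 = (1.000000 + 1.565000)/2 = 1.282500
  f(c_2) = f(1.282500) = -0.355194
  f(a) × f(c) ≥ 0, new interval: [1.282500, 1.565000]
Iteration 3:
  c_3 = (1.282500 + 1.565000)/2 = 1.423750
  f(c_3) = f(1.423750) = 0.027064
  f(a) × f(c) < 0, new interval: [1.282500, 1.423750]

After 3 iteration(s), the approximation is c_3 = 1.423750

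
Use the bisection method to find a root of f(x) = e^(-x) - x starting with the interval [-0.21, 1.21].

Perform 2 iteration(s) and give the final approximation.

f(x) = e^(-x) - x
Initial interval: [-0.21, 1.21]

Iteration 1:
  c_1 = (-0.210000 + 1.210000)/2 = 0.500000
  f(c_1) = f(0.500000) = 0.106531
  f(a) × f(c) ≥ 0, new interval: [0.500000, 1.210000]
Iteration 2:
  c_2 = (0.500000 + 1.210000)/2 = 0.855000
  f(c_2) = f(0.855000) = -0.429717
  f(a) × f(c) < 0, new interval: [0.500000, 0.855000]

After 2 iteration(s), the approximation is c_2 = 0.855000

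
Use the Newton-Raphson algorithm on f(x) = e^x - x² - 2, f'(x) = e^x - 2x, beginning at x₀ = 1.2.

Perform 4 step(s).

f(x) = e^x - x² - 2
f'(x) = e^x - 2x
x₀ = 1.2

Newton-Raphson formula: x_{n+1} = x_n - f(x_n)/f'(x_n)

Iteration 1:
  f(1.200000) = -0.119883
  f'(1.200000) = 0.920117
  x_1 = 1.200000 - (-0.119883)/0.920117 = 1.330291
Iteration 2:
  f(1.330291) = 0.012470
  f'(1.330291) = 1.121562
  x_2 = 1.330291 - 0.012470/1.121562 = 1.319173
Iteration 3:
  f(1.319173) = 0.000109
  f'(1.319173) = 1.101981
  x_3 = 1.319173 - 0.000109/1.101981 = 1.319074
Iteration 4:
  f(1.319074) = 0.000000
  f'(1.319074) = 1.101808
  x_4 = 1.319074 - 0.000000/1.101808 = 1.319074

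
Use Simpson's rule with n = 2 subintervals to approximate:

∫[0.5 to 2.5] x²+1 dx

f(x) = x²+1
a = 0.5, b = 2.5, n = 2
h = (b - a)/n = 1.000000

Simpson's rule: (h/3)[f(x₀) + 4f(x₁) + 2f(x₂) + ... + f(xₙ)]

x_0 = 0.5000, f(x_0) = 1.250000, coefficient = 1
x_1 = 1.5000, f(x_1) = 3.250000, coefficient = 4
x_2 = 2.5000, f(x_2) = 7.250000, coefficient = 1

I ≈ (1.000000/3) × 21.500000 = 7.166667
Exact value: 7.166667
Error: 0.000000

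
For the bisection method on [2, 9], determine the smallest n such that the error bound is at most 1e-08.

We need (b-a)/2^n ≤ 1e-08
(9 - 2)/2^n ≤ 1e-08
7/2^n ≤ 1e-08
2^n ≥ 700000000
n ≥ log₂(700000000) = 29.38
n ≥ 30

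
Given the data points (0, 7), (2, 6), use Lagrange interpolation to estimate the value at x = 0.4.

Lagrange interpolation formula:
P(x) = Σ yᵢ × Lᵢ(x)
where Lᵢ(x) = Π_{j≠i} (x - xⱼ)/(xᵢ - xⱼ)

L_0(0.4) = (0.4 - 2)/(0 - 2) = 0.800000
L_1(0.4) = (0.4 - 0)/(2 - 0) = 0.200000

P(0.4) = 7×L_0(0.4) + 6×L_1(0.4)
P(0.4) = 6.800000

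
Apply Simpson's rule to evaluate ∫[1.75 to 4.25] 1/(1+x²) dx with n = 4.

f(x) = 1/(1+x²)
a = 1.75, b = 4.25, n = 4
h = (b - a)/n = 0.625000

Simpson's rule: (h/3)[f(x₀) + 4f(x₁) + 2f(x₂) + ... + f(xₙ)]

x_0 = 1.7500, f(x_0) = 0.246154, coefficient = 1
x_1 = 2.3750, f(x_1) = 0.150588, coefficient = 4
x_2 = 3.0000, f(x_2) = 0.100000, coefficient = 2
x_3 = 3.6250, f(x_3) = 0.070718, coefficient = 4
x_4 = 4.2500, f(x_4) = 0.052459, coefficient = 1

I ≈ (0.625000/3) × 1.383839 = 0.288300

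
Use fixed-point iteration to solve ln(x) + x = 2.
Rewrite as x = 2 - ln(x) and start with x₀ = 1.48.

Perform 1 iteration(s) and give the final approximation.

Equation: ln(x) + x = 2
Fixed-point form: x = 2 - ln(x)
x₀ = 1.48

x_1 = g(1.480000) = 1.607958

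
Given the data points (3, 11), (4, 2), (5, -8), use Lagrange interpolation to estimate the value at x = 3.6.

Lagrange interpolation formula:
P(x) = Σ yᵢ × Lᵢ(x)
where Lᵢ(x) = Π_{j≠i} (x - xⱼ)/(xᵢ - xⱼ)

L_0(3.6) = (3.6 - 4)/(3 - 4) × (3.6 - 5)/(3 - 5) = 0.280000
L_1(3.6) = (3.6 - 3)/(4 - 3) × (3.6 - 5)/(4 - 5) = 0.840000
L_2(3.6) = (3.6 - 3)/(5 - 3) × (3.6 - 4)/(5 - 4) = -0.120000

P(3.6) = 11×L_0(3.6) + 2×L_1(3.6) + (-8)×L_2(3.6)
P(3.6) = 5.720000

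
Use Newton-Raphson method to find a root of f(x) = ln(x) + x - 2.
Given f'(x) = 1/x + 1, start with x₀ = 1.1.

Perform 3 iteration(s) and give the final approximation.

f(x) = ln(x) + x - 2
f'(x) = 1/x + 1
x₀ = 1.1

Newton-Raphson formula: x_{n+1} = x_n - f(x_n)/f'(x_n)

Iteration 1:
  f(1.100000) = -0.804690
  f'(1.100000) = 1.909091
  x_1 = 1.100000 - (-0.804690)/1.909091 = 1.521504
Iteration 2:
  f(1.521504) = -0.058796
  f'(1.521504) = 1.657244
  x_2 = 1.521504 - (-0.058796)/1.657244 = 1.556983
Iteration 3:
  f(1.556983) = -0.000268
  f'(1.556983) = 1.642268
  x_3 = 1.556983 - (-0.000268)/1.642268 = 1.557146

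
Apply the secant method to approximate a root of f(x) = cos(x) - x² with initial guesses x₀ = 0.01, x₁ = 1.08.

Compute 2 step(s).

f(x) = cos(x) - x²
x₀ = 0.01, x₁ = 1.08

Secant formula: x_{n+1} = x_n - f(x_n)(x_n - x_{n-1})/(f(x_n) - f(x_{n-1}))

Iteration 1:
  f(0.010000) = 0.999850
  f(1.080000) = -0.695072
  x_2 = 1.080000 - (-0.695072)×(1.080000 - 0.010000)/(-0.695072 - 0.999850)
       = 0.641203
Iteration 2:
  f(1.080000) = -0.695072
  f(0.641203) = 0.390236
  x_3 = 0.641203 - 0.390236×(0.641203 - 1.080000)/(0.390236 - (-0.695072))
       = 0.798978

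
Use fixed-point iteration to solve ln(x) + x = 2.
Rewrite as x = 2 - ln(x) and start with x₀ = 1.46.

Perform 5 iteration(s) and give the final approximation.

Equation: ln(x) + x = 2
Fixed-point form: x = 2 - ln(x)
x₀ = 1.46

x_1 = g(1.460000) = 1.621564
x_2 = g(1.621564) = 1.516609
x_3 = g(1.516609) = 1.583523
x_4 = g(1.583523) = 1.540348
x_5 = g(1.540348) = 1.567992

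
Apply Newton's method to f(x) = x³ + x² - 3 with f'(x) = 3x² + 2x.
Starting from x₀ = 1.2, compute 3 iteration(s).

f(x) = x³ + x² - 3
f'(x) = 3x² + 2x
x₀ = 1.2

Newton-Raphson formula: x_{n+1} = x_n - f(x_n)/f'(x_n)

Iteration 1:
  f(1.200000) = 0.168000
  f'(1.200000) = 6.720000
  x_1 = 1.200000 - 0.168000/6.720000 = 1.175000
Iteration 2:
  f(1.175000) = 0.002859
  f'(1.175000) = 6.491875
  x_2 = 1.175000 - 0.002859/6.491875 = 1.174560
Iteration 3:
  f(1.174560) = 0.000001
  f'(1.174560) = 6.487889
  x_3 = 1.174560 - 0.000001/6.487889 = 1.174559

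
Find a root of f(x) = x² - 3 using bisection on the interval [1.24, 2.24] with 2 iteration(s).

f(x) = x² - 3
Initial interval: [1.24, 2.24]

Iteration 1:
  c_1 = (1.240000 + 2.240000)/2 = 1.740000
  f(c_1) = f(1.740000) = 0.027600
  f(a) × f(c) < 0, new interval: [1.240000, 1.740000]
Iteration 2:
  c_2 = (1.240000 + 1.740000)/2 = 1.490000
  f(c_2) = f(1.490000) = -0.779900
  f(a) × f(c) ≥ 0, new interval: [1.490000, 1.740000]

After 2 iteration(s), the approximation is c_2 = 1.490000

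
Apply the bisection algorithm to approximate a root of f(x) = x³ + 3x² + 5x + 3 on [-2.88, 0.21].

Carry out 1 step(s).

f(x) = x³ + 3x² + 5x + 3
Initial interval: [-2.88, 0.21]

Iteration 1:
  c_1 = (-2.880000 + 0.210000)/2 = -1.335000
  f(c_1) = f(-1.335000) = -0.707595
  f(a) × f(c) ≥ 0, new interval: [-1.335000, 0.210000]

After 1 iteration(s), the approximation is c_1 = -1.335000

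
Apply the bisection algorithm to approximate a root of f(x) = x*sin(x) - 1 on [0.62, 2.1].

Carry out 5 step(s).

f(x) = x*sin(x) - 1
Initial interval: [0.62, 2.1]

Iteration 1:
  c_1 = (0.620000 + 2.100000)/2 = 1.360000
  f(c_1) = f(1.360000) = 0.329896
  f(a) × f(c) < 0, new interval: [0.620000, 1.360000]
Iteration 2:
  c_2 = (0.620000 + 1.360000)/2 = 0.990000
  f(c_2) = f(0.990000) = -0.172334
  f(a) × f(c) ≥ 0, new interval: [0.990000, 1.360000]
Iteration 3:
  c_3 = (0.990000 + 1.360000)/2 = 1.175000
  f(c_3) = f(1.175000) = 0.084161
  f(a) × f(c) < 0, new interval: [0.990000, 1.175000]
Iteration 4:
  c_4 = (0.990000 + 1.175000)/2 = 1.082500
  f(c_4) = f(1.082500) = -0.044008
  f(a) × f(c) ≥ 0, new interval: [1.082500, 1.175000]
Iteration 5:
  c_5 = (1.082500 + 1.175000)/2 = 1.128750
  f(c_5) = f(1.128750) = 0.020252
  f(a) × f(c) < 0, new interval: [1.082500, 1.128750]

After 5 iteration(s), the approximation is c_5 = 1.128750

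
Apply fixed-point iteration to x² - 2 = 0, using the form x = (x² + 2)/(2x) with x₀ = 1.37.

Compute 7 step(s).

Equation: x² - 2 = 0
Fixed-point form: x = (x² + 2)/(2x)
x₀ = 1.37

x_1 = g(1.370000) = 1.414927
x_2 = g(1.414927) = 1.414214
x_3 = g(1.414214) = 1.414214
x_4 = g(1.414214) = 1.414214
x_5 = g(1.414214) = 1.414214
x_6 = g(1.414214) = 1.414214
x_7 = g(1.414214) = 1.414214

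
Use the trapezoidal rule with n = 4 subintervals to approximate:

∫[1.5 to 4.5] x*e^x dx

f(x) = x*e^x
a = 1.5, b = 4.5, n = 4
h = (b - a)/n = 0.750000

Trapezoidal rule: (h/2)[f(x₀) + 2f(x₁) + 2f(x₂) + ... + f(xₙ)]

x_0 = 1.5000, f(x_0) = 6.722534, coefficient = 1
x_1 = 2.2500, f(x_1) = 21.347406, coefficient = 2
x_2 = 3.0000, f(x_2) = 60.256611, coefficient = 2
x_3 = 3.7500, f(x_3) = 159.454058, coefficient = 2
x_4 = 4.5000, f(x_4) = 405.077091, coefficient = 1

I ≈ (0.750000/2) × 893.915772 = 335.218415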